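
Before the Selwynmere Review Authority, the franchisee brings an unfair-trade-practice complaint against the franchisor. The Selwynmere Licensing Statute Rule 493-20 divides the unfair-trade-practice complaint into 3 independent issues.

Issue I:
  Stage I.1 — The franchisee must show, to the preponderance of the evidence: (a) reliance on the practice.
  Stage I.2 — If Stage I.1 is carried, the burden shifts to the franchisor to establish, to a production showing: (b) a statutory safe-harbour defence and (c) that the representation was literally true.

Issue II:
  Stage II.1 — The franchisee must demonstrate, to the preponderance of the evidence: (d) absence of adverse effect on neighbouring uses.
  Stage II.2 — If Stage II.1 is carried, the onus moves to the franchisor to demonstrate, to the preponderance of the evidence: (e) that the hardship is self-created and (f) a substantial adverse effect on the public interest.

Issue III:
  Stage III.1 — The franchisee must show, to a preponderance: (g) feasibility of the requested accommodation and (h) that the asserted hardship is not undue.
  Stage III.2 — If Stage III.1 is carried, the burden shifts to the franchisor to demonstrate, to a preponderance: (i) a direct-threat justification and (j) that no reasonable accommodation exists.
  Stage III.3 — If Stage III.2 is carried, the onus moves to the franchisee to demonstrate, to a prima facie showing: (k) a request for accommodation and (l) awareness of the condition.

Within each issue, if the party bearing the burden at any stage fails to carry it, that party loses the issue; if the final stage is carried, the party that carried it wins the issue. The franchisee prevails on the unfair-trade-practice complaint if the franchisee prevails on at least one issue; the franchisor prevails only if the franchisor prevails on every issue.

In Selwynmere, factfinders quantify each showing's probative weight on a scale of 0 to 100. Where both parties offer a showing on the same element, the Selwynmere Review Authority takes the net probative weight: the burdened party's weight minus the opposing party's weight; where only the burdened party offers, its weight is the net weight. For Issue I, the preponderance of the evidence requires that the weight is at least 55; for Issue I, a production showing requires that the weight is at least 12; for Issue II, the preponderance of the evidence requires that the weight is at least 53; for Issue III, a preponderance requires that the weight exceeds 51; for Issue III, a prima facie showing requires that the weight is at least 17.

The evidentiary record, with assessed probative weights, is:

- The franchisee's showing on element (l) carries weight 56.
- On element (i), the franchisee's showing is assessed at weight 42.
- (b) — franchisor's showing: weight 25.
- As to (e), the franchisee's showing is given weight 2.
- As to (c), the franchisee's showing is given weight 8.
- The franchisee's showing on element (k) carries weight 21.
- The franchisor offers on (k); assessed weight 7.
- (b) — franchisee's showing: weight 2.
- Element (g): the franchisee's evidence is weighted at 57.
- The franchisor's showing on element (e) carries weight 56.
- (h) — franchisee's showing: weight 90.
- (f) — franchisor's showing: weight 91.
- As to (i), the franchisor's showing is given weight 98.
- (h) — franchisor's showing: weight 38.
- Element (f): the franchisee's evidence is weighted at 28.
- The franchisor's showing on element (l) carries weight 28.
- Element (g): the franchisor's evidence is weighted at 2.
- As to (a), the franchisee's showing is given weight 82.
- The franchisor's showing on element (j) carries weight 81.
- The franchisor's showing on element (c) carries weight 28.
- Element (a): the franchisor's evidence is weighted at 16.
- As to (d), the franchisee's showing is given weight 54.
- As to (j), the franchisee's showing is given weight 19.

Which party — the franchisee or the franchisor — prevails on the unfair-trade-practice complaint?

— Issue I —
Stage I.1 (franchisee, the preponderance of the evidence, weight is at least 55): (a) net 82−16=66 ≥ 55 — meets.
  Stage I.1 is satisfied; the onus moves to the franchisor.
Stage I.2 (franchisor, a production showing, weight is at least 12): (b) net 25−2=23 ≥ 12 — meets; (c) net 28−8=20 ≥ 12 — meets.
  The franchisor carries the last stage.
With every stage satisfied, the franchisor prevails on this issue.
— Issue II —
Stage II.1 (franchisee, the preponderance of the evidence, weight is at least 53): (d) 54 ≥ 53 — meets.
  All elements met. The burden passes to the franchisor.
Stage II.2 (franchisor, the preponderance of the evidence, weight is at least 53): (e) net 56−2=54 ≥ 53 — meets; (f) net 91−28=63 ≥ 53 — meets.
  Stage II.2 carried; the final stage is satisfied.
Every stage carried; the franchisor prevails on this issue.
— Issue III —
At Stage III.1 the franchisee must meet a preponderance (weight exceeds 51): on (g) the weight is 57 less the opposing 2 gives net 55, which does exceed 51, so (g) meets the standard; on (h) the weight is 90 less the opposing 38 gives net 52, which does exceed 51, so (h) meets the standard.
  All elements met. The burden passes to the franchisor.
At Stage III.2 the franchisor must meet a preponderance (weight exceeds 51): on (i) the weight is 98 less the opposing 42 gives net 56, which does exceed 51, so (i) meets the standard; on (j) the weight is 81 less the opposing 19 gives net 62, which does exceed 51, so (j) meets the standard.
  All elements met. The burden passes to the franchisee.
At Stage III.3 the franchisee must meet a prima facie showing (weight is at least 17): on (k) the weight is 21 less the opposing 7 gives net 14, which does not reach 17, so (k) does not meet the standard; on (l) the weight is 56 less the opposing 28 gives net 28, ≥ 17, so (l) meets the standard.
  The franchisee does not carry Stage III.3.
The franchisor prevails on this issue.
Per-issue: Issue I → franchisor; Issue II → franchisor; Issue III → franchisor. The franchisee must prevail on at least one issue; overall, the franchisor prevails.

franchisor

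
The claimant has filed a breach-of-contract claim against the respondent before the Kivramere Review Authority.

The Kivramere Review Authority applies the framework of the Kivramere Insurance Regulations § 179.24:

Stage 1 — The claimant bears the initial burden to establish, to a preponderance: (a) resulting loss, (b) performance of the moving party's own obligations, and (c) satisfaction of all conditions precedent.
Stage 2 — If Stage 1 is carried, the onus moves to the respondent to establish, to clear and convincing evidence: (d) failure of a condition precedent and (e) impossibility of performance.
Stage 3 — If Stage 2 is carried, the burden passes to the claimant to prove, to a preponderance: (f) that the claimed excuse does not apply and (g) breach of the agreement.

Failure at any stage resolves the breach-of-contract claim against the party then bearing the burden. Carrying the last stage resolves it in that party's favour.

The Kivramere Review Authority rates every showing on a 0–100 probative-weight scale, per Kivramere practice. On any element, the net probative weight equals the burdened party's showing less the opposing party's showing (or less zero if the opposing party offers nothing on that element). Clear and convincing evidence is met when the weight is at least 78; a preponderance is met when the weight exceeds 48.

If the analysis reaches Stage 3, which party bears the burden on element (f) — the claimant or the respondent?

Stage 3's rule assigns the burden to the claimant (to a preponderance).

claimant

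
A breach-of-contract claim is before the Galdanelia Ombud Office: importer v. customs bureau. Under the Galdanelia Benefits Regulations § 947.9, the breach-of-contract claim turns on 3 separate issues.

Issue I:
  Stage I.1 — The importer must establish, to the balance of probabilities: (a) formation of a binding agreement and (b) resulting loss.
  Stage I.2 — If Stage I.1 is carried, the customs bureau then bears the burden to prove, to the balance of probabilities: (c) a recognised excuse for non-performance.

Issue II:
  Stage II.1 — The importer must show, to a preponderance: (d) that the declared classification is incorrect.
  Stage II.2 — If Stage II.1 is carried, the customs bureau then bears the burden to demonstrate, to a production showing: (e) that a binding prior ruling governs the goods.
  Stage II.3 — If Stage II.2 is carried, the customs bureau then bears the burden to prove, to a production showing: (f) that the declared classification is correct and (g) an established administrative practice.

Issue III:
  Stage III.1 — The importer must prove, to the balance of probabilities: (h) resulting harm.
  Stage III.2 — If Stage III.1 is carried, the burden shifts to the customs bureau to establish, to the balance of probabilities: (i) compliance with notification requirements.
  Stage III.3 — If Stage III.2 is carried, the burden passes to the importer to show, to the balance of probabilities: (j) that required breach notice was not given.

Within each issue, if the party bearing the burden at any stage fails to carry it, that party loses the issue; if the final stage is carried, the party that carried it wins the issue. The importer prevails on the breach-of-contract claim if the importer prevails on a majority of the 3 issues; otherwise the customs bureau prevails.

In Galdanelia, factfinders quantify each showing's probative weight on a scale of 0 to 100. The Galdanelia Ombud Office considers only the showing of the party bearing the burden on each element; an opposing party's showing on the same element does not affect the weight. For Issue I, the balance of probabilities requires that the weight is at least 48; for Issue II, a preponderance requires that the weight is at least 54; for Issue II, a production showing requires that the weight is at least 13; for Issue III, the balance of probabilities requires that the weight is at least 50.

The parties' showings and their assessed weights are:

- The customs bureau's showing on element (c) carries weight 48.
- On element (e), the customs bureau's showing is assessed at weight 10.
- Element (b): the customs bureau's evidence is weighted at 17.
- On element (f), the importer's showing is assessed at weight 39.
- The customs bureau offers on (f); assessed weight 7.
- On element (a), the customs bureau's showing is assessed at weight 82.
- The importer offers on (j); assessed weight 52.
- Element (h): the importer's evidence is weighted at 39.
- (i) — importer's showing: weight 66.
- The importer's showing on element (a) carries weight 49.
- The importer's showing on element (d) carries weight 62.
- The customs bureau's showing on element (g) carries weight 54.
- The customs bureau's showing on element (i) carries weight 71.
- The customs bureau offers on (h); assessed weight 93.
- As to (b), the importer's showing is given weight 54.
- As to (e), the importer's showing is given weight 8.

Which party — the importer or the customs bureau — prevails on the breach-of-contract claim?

— Issue I —
At Stage I.1 the importer must meet the balance of probabilities (weight is at least 48): on (a) the weight is 49 (the customs bureau's 82 is given no effect), ≥ 48, so (a) meets the standard; on (b) the weight is 54 (the customs bureau's 17 is given no effect), which does reach 48, so (b) meets the standard.
  The importer carries Stage I.1; the customs bureau now bears the burden.
At Stage I.2 the customs bureau must meet the balance of probabilities (weight is at least 48): on (c) the weight is 48, ≥ 48, so (c) meets the standard.
  Stage I.2 carried; the final stage is satisfied.
All stages carried — the customs bureau prevails on this issue.
— Issue II —
Stage II.1 (importer, a preponderance, weight is at least 54): (d) 62 ≥ 54 — meets.
  All elements met. The burden passes to the customs bureau.
Stage II.2 (customs bureau, a production showing, weight is at least 13): (e) 10 (importer's 8 disregarded) < 13 — fails.
  Stage II.2 not carried; the customs bureau fails its burden.
The analysis ends at Stage II.2; the importer prevails on this issue.
— Issue III —
At Stage III.1 the importer must meet the balance of probabilities (weight is at least 50): on (h) the weight is 39 (the customs bureau's 93 is given no effect), which does not reach 50, so (h) does not meet the standard.
  The importer does not carry Stage III.1.
The customs bureau prevails on this issue.
Per-issue: Issue I → customs bureau; Issue II → importer; Issue III → customs bureau. The importer must prevail on a majority of issues; overall, the customs bureau prevails.

customs bureau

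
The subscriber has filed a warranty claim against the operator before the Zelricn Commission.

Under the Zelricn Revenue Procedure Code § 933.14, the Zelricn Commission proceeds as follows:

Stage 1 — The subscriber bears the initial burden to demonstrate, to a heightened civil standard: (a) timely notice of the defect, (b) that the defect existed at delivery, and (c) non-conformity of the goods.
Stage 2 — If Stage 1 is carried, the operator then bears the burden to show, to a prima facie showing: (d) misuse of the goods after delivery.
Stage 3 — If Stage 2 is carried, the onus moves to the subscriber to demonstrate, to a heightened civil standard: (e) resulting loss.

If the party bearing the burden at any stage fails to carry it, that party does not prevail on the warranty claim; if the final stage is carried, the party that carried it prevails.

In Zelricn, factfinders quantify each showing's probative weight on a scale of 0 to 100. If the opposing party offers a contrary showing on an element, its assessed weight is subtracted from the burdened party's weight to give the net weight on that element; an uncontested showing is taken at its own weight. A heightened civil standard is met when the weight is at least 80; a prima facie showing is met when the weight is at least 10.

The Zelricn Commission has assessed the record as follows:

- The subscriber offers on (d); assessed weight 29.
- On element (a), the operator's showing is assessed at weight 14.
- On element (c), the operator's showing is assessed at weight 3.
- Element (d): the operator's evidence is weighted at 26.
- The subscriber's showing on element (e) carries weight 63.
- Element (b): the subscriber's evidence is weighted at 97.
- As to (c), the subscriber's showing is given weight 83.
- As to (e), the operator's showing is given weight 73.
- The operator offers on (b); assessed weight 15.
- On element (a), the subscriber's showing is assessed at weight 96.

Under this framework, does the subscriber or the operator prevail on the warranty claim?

Stage 1 (subscriber, a heightened civil standard, weight is at least 80): (a) net 96−14=82 ≥ 80 — meets; (b) net 97−15=82 ≥ 80 — meets; (c) net 83−3=80 ≥ 80 — meets.
  The subscriber carries Stage 1; the operator now bears the burden.
Stage 2 (operator, a prima facie showing, weight is at least 10): (d) net 26−29=-3 < 10 — fails.
  Stage 2 not carried; the operator fails its burden.
So the subscriber prevails.

subscriber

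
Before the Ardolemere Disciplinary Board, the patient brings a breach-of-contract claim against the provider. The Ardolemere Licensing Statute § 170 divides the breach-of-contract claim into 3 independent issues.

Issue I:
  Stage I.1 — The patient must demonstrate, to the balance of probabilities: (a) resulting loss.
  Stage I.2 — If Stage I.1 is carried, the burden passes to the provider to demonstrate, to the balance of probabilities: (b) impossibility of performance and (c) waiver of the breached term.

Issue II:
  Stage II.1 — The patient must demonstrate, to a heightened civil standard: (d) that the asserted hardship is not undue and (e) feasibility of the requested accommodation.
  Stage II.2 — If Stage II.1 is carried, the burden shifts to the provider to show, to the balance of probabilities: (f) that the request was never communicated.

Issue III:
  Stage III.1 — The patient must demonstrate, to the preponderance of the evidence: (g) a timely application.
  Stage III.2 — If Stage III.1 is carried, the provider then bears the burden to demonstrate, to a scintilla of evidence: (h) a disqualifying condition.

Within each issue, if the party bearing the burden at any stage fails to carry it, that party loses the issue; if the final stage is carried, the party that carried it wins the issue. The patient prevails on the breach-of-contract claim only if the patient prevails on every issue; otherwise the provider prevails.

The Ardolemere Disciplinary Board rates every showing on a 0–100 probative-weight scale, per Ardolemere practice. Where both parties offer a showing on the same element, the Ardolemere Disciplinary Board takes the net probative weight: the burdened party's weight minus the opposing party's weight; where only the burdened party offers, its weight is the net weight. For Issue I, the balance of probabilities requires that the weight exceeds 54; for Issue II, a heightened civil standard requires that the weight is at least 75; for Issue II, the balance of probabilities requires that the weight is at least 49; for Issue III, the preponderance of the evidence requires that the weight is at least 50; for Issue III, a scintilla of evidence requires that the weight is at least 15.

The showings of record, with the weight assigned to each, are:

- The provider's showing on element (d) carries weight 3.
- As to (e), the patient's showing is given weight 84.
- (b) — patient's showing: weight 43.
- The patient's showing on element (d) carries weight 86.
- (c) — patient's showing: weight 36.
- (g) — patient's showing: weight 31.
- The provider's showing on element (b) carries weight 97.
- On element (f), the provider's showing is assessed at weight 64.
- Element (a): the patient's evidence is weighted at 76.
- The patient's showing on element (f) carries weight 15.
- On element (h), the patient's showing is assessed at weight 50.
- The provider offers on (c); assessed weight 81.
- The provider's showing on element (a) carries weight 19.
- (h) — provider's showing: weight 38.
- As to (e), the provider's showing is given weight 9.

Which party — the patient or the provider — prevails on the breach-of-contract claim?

provider

— Issue I —
Stage I.1 (patient, the balance of probabilities, weight exceeds 54): (a) net 76−19=57 > 54 — meets.
  Stage I.1 carried; the burden shifts to the provider.
Stage I.2 (provider, the balance of probabilities, weight exceeds 54): (b) net 97−43=54 ≤ 54 — fails; (c) net 81−36=45 ≤ 54 — fails.
  Not every element is met, so the provider fails to carry Stage I.2.
So the patient prevails on this issue.
— Issue II —
At Stage II.1 the patient must meet a heightened civil standard (weight is at least 75): on (d) the weight is 86 less the opposing 3 gives net 83, ≥ 75, so (d) meets the standard; on (e) the weight is 84 less the opposing 9 gives net 75, which does reach 75, so (e) meets the standard.
  All elements met. The burden passes to the provider.
At Stage II.2 the provider must meet the balance of probabilities (weight is at least 49): on (f) the weight is 64 less the opposing 15 gives net 49, which does reach 49, so (f) meets the standard.
  Stage II.2 carried; the final stage is satisfied.
Every stage carried; the provider prevails on this issue.
— Issue III —
Stage III.1 (patient, the preponderance of the evidence, weight is at least 50): (g) 31 < 50 — fails.
  The patient does not carry Stage III.1.
The provider prevails on this issue.
Per-issue: Issue I → patient; Issue II → provider; Issue III → provider. The patient must prevail on every issue; overall, the provider prevails.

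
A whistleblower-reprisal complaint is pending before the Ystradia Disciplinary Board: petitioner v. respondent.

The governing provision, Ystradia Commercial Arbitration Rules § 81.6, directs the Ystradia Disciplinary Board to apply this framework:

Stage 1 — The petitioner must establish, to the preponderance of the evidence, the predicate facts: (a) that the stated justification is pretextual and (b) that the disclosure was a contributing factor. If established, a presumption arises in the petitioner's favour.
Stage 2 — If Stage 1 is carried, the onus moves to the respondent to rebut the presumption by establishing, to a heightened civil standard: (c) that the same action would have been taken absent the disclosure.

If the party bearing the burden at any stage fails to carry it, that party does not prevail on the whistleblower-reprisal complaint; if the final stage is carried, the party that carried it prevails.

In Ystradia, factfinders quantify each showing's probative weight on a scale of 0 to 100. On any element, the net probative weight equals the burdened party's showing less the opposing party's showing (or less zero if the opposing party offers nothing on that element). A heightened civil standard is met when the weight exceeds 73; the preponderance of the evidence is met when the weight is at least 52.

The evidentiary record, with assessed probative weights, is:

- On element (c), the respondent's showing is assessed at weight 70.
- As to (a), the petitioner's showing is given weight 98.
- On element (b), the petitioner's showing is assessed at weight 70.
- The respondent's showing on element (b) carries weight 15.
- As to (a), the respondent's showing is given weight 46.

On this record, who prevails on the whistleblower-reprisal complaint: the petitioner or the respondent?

Stage 1 (petitioner, the preponderance of the evidence, weight is at least 52): (a) net 98−46=52 ≥ 52 — meets; (b) net 70−15=55 ≥ 52 — meets.
  The petitioner carries Stage 1; the respondent now bears the burden.
Stage 2 (respondent, a heightened civil standard, weight exceeds 73): (c) 70 ≤ 73 — fails.
  Not every element is met, so the respondent fails to carry Stage 2.
So the petitioner prevails.

petitioner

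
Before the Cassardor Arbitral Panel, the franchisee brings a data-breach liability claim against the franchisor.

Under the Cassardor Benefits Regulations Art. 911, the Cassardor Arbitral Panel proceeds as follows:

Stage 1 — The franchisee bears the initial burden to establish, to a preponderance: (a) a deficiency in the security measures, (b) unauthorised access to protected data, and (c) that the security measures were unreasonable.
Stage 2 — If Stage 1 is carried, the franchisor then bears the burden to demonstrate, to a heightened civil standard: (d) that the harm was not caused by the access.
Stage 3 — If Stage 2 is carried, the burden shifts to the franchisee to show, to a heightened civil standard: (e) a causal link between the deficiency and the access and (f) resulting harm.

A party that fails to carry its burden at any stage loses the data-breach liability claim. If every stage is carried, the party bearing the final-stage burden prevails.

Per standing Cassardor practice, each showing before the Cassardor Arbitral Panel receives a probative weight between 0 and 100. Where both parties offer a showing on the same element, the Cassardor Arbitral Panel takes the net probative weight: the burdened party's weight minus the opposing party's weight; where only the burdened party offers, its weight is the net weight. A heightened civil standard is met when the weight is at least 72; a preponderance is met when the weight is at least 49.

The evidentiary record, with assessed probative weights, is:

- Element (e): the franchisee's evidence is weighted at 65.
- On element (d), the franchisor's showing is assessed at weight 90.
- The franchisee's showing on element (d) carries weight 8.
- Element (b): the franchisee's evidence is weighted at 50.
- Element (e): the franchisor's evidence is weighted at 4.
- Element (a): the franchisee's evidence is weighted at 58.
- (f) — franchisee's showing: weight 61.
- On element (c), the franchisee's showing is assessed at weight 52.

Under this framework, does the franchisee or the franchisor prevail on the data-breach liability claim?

franchisor

Stage 1 (franchisee, a preponderance, weight is at least 49): (a) 58 ≥ 49 — meets; (b) 50 ≥ 49 — meets; (c) 52 ≥ 49 — meets.
  The franchisee carries Stage 1; the franchisor now bears the burden.
Stage 2 (franchisor, a heightened civil standard, weight is at least 72): (d) net 90−8=82 ≥ 72 — meets.
  All elements met. The burden passes to the franchisee.
Stage 3 (franchisee, a heightened civil standard, weight is at least 72): (e) net 65−4=61 < 72 — fails; (f) 61 < 72 — fails.
  Not every element is met, so the franchisee fails to carry Stage 3.
So the franchisor prevails.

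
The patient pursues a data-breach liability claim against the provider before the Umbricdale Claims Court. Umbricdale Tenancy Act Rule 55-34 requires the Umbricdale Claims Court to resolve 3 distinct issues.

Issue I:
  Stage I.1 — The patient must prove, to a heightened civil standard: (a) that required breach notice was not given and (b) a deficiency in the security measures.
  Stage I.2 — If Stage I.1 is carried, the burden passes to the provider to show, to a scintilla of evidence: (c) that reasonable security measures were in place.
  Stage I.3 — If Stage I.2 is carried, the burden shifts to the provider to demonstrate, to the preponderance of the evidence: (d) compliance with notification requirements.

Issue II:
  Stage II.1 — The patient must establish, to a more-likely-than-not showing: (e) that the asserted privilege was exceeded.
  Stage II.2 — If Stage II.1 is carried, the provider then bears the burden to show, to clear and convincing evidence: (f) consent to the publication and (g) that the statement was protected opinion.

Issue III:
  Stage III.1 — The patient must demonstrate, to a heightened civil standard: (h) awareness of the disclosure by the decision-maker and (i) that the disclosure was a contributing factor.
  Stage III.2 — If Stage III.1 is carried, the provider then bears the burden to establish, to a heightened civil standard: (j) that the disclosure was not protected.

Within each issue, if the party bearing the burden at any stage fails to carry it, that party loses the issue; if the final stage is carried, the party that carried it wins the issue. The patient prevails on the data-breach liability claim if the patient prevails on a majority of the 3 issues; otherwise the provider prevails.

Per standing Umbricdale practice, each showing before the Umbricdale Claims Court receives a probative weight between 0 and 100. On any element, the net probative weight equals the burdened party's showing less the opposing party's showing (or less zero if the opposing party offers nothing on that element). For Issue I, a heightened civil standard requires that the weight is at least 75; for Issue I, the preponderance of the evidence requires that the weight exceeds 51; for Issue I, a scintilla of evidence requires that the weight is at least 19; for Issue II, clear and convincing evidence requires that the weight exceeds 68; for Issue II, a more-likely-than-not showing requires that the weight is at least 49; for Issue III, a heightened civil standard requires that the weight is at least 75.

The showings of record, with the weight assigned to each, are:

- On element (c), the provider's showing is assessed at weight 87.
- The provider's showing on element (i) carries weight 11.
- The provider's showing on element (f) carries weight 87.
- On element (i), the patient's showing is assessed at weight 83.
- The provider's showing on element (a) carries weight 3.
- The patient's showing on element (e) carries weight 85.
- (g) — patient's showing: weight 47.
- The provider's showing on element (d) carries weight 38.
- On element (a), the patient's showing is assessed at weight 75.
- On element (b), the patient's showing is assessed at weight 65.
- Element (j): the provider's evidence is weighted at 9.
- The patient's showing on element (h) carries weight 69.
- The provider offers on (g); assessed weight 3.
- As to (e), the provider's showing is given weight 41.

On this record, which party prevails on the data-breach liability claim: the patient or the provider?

— Issue I —
Stage I.1 — burden on patient; standard: a heightened civil standard (weight is at least 75).
    (a): 75 − 3 = 72 < 75 [not met]
    (b): 65 < 75 [not met]
  The patient does not carry Stage I.1.
The provider prevails on this issue.
— Issue II —
Stage II.1 (patient, a more-likely-than-not showing, weight is at least 49): (e) net 85−41=44 < 49 — fails.
  The patient does not carry Stage II.1.
The provider prevails on this issue.
— Issue III —
At Stage III.1 the patient must meet a heightened civil standard (weight is at least 75): on (h) the weight is 69, < 75, so (h) does not meet the standard; on (i) the weight is 83 less the opposing 11 gives net 72, < 75, so (i) does not meet the standard.
  Stage III.1 not carried; the patient fails its burden.
The provider prevails on this issue.
Per-issue: Issue I → provider; Issue II → provider; Issue III → provider. The patient must prevail on a majority of issues; overall, the provider prevails.

provider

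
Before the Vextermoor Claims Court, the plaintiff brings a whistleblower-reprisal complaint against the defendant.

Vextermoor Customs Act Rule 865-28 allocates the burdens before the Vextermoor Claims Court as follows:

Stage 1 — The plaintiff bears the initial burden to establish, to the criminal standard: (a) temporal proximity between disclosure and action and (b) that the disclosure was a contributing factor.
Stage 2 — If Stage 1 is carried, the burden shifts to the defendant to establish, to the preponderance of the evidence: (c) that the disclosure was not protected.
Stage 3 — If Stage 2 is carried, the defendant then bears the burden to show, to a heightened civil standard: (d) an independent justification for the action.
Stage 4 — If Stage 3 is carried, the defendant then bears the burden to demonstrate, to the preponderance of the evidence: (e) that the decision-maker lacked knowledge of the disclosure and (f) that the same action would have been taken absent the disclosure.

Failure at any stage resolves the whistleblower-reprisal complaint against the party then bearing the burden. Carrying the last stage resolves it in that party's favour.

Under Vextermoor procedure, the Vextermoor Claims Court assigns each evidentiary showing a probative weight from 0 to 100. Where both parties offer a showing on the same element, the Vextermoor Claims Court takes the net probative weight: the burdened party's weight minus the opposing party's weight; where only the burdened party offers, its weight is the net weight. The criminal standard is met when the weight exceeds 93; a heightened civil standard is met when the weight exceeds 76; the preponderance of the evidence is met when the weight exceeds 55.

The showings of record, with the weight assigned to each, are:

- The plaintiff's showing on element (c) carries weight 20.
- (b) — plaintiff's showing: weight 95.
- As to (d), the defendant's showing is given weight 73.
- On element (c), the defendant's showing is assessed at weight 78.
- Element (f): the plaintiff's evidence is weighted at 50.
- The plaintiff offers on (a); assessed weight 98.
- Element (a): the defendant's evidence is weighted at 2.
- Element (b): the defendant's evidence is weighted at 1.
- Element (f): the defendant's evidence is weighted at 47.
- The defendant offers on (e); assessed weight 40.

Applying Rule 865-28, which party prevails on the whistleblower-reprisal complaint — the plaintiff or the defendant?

At Stage 1 the plaintiff must meet the criminal standard (weight exceeds 93): on (a) the weight is 98 less the opposing 2 gives net 96, > 93, so (a) meets the standard; on (b) the weight is 95 less the opposing 1 gives net 94, which does exceed 93, so (b) meets the standard.
  Stage 1 carried; the burden shifts to the defendant.
At Stage 2 the defendant must meet the preponderance of the evidence (weight exceeds 55): on (c) the weight is 78 less the opposing 20 gives net 58, > 55, so (c) meets the standard.
  All elements met. The defendant retains the burden for Stage 3.
At Stage 3 the defendant must meet a heightened civil standard (weight exceeds 76): on (d) the weight is 73, ≤ 76, so (d) does not meet the standard.
  The defendant does not carry Stage 3.
The plaintiff prevails.

plaintiff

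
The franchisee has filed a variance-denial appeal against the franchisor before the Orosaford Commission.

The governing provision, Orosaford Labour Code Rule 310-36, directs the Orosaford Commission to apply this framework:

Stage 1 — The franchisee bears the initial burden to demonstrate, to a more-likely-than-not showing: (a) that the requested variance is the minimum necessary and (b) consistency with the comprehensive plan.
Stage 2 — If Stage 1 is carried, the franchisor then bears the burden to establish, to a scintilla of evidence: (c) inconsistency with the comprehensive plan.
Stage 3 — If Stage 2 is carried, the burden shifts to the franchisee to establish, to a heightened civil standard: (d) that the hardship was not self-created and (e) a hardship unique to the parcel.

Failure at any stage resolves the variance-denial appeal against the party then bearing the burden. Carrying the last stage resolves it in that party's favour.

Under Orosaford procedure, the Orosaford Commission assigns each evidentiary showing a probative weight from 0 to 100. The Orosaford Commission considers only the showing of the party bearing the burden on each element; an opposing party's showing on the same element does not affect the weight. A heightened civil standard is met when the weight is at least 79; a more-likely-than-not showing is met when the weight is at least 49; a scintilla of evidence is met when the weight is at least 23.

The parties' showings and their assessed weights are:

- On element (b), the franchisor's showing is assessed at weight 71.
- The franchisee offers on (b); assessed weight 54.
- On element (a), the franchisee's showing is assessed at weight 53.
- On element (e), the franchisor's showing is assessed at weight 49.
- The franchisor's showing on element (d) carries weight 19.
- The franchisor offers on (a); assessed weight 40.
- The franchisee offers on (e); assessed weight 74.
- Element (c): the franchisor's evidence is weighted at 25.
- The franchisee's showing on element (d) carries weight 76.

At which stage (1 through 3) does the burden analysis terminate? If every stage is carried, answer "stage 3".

stage 3

At Stage 1 the franchisee must meet a more-likely-than-not showing (weight is at least 49): on (a) the weight is 53 (the franchisor's 40 is given no effect), which does reach 49, so (a) meets the standard; on (b) the weight is 54 (the franchisor's 71 is given no effect), which does reach 49, so (b) meets the standard.
  The franchisee carries Stage 1; the franchisor now bears the burden.
At Stage 2 the franchisor must meet a scintilla of evidence (weight is at least 23): on (c) the weight is 25, ≥ 23, so (c) meets the standard.
  Stage 2 is satisfied; the onus moves to the franchisee.
At Stage 3 the franchisee must meet a heightened civil standard (weight is at least 79): on (d) the weight is 76 (the franchisor's 19 is given no effect), < 79, so (d) does not meet the standard; on (e) the weight is 74 (the franchisor's 49 is given no effect), < 79, so (e) does not meet the standard.
  The franchisee does not carry Stage 3.
The analysis ends at Stage 3; the franchisor prevails.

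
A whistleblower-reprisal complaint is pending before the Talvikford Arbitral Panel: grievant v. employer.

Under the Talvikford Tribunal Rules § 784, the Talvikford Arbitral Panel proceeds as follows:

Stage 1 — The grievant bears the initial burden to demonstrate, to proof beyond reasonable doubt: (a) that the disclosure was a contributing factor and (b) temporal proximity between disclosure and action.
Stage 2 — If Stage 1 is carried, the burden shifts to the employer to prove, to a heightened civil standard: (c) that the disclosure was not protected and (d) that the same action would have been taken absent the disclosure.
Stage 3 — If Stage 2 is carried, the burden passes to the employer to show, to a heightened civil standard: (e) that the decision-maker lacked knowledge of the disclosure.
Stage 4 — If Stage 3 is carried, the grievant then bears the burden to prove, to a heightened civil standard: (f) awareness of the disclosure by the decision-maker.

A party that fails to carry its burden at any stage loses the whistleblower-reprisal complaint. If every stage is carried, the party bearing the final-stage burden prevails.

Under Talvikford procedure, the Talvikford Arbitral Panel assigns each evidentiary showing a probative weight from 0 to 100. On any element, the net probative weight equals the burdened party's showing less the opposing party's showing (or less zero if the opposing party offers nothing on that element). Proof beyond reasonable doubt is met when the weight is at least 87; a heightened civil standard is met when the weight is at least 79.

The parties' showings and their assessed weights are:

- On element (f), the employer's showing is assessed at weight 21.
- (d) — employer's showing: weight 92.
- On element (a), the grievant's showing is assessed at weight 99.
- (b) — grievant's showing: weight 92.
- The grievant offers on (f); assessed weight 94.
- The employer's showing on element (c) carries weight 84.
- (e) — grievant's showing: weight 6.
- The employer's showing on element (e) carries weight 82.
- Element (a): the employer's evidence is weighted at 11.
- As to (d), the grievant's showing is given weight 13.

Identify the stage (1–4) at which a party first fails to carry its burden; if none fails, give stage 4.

At Stage 1 the grievant must meet proof beyond reasonable doubt (weight is at least 87): on (a) the weight is 99 less the opposing 11 gives net 88, ≥ 87, so (a) meets the standard; on (b) the weight is 92, ≥ 87, so (b) meets the standard.
  The grievant carries Stage 1; the employer now bears the burden.
At Stage 2 the employer must meet a heightened civil standard (weight is at least 79): on (c) the weight is 84, ≥ 79, so (c) meets the standard; on (d) the weight is 92 less the opposing 13 gives net 79, which does reach 79, so (d) meets the standard.
  Stage 2 carried; the burden remains with the employer.
At Stage 3 the employer must meet a heightened civil standard (weight is at least 79): on (e) the weight is 82 less the opposing 6 gives net 76, < 79, so (e) does not meet the standard.
  Stage 3 not carried; the employer fails its burden.
The grievant prevails.

stage 3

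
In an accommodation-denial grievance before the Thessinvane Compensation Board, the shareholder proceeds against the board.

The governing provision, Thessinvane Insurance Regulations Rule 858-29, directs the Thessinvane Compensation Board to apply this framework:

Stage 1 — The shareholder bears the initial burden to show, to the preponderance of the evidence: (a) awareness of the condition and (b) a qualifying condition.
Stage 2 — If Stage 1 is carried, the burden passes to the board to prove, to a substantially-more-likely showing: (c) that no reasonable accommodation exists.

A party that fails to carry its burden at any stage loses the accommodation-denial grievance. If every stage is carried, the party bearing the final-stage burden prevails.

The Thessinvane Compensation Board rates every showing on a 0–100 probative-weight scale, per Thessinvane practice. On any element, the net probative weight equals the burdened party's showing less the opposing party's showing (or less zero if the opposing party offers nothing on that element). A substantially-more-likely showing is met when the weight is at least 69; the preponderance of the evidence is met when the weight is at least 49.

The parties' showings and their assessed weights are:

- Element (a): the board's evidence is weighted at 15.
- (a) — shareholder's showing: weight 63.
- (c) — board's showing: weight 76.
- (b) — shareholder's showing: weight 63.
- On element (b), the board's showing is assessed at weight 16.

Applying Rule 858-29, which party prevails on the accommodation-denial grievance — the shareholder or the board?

board

Stage 1 — burden on shareholder; standard: the preponderance of the evidence (weight is at least 49).
    (a): 63 − 15 = 48 < 49 [not met]
    (b): 63 − 16 = 47 < 49 [not met]
  The shareholder does not carry Stage 1.
So the board prevails.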